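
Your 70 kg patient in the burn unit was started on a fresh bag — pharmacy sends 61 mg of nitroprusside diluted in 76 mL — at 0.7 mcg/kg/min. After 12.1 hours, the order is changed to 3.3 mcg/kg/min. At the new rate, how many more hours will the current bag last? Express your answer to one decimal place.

Initial rate:
Dose = 0.7 mcg/kg/min × 70 kg = 49 mcg/min
49 mcg/min × 60 min/hr = 2940 mcg/hr
Concentration = 61 mg ÷ 76 mL = 0.8026316 mg/mL = 802.6316 mcg/mL
Rate = 2940 mcg/hr ÷ 802.6316 mcg/mL = 3.662951 mL/hr
Volume infused so far = 3.662951 mL/hr × 12.1 hr = 44.3217 mL
Volume remaining = 76 − 44.3217 = 31.6783 mL
New rate:
Dose = 3.3 mcg/kg/min × 70 kg = 231 mcg/min
231 mcg/min × 60 min/hr = 13860 mcg/hr
Rate = 13860 mcg/hr ÷ 802.6316 mcg/mL = 17.2682 mL/hr
Time remaining = 31.6783 mL ÷ 17.2682 mL/hr = 1.834488 hr

1.8 hours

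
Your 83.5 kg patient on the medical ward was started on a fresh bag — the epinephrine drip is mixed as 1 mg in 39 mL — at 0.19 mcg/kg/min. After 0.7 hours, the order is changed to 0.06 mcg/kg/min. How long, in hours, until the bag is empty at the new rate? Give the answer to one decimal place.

1.1 hours

Initial rate:
Dose = 0.19 mcg/kg/min × 83.5 kg = 15.865 mcg/min
15.865 mcg/min × 60 min/hr = 951.9 mcg/hr
Concentration = 1 mg ÷ 39 mL = 0.02564103 mg/mL = 25.64103 mcg/mL
Rate = 951.9 mcg/hr ÷ 25.64103 mcg/mL = 37.1241 mL/hr
Volume infused so far = 37.1241 mL/hr × 0.7 hr = 25.98687 mL
Volume remaining = 39 − 25.98687 = 13.01313 mL
New rate:
Dose = 0.06 mcg/kg/min × 83.5 kg = 5.01 mcg/min
5.01 mcg/min × 60 min/hr = 300.6 mcg/hr
Rate = 300.6 mcg/hr ÷ 25.64103 mcg/mL = 11.7234 mL/hr
Time remaining = 13.01313 mL ÷ 11.7234 mL/hr = 1.110013 hr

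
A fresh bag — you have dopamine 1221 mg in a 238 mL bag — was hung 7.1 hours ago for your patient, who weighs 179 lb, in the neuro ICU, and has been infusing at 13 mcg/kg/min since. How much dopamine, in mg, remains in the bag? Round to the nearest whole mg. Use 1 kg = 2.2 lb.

770 mg

Weight = 179 lb ÷ 2.2 lb/kg = 81.36364 kg
Dose = 13 mcg/kg/min × 81.36364 kg = 1057.727 mcg/min
1057.727 mcg/min × 60 min/hr = 63463.64 mcg/hr
Concentration = 1221 mg ÷ 238 mL = 5.130252 mg/mL = 5130.252 mcg/mL
Rate = 63463.64 mcg/hr ÷ 5130.252 mcg/mL = 12.37047 mL/hr
Volume infused = 12.37047 mL/hr × 7.1 hr = 87.83035 mL
Volume remaining = 238 − 87.83035 = 150.1697 mL
Drug remaining = 150.1697 mL × 5130.252 mcg/mL = 770408.2 mcg = 770.4082 mg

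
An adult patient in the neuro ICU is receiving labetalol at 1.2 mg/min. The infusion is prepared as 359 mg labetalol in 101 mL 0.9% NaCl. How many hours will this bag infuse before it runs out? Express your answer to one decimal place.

5.0 hours

1.2 mg/min × 60 min/hr = 72 mg/hr
Concentration = 359 mg ÷ 101 mL = 3.554455 mg/mL
Rate = 72 mg/hr ÷ 3.554455 mg/mL = 20.25627 mL/hr
Duration = 101 mL ÷ 20.25627 mL/hr = 4.986111 hr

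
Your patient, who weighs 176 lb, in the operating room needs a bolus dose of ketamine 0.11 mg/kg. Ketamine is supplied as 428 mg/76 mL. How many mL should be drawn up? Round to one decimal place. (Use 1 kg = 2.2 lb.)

Weight = 176 lb ÷ 2.2 lb/kg = 80 kg
Dose = 0.11 mg/kg × 80 kg = 8.8 mg
Concentration = 428 mg ÷ 76 mL = 5.631579 mg/mL
Volume = 8.8 mg ÷ 5.631579 mg/mL = 1.562617 mL

1.6 mL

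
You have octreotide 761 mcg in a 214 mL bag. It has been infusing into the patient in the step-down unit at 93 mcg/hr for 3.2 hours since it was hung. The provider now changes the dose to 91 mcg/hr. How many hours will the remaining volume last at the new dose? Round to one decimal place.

Initial rate:
Concentration = 761 mcg ÷ 214 mL = 3.556075 mcg/mL
Rate = 93 mcg/hr ÷ 3.556075 mcg/mL = 26.15243 mL/hr
Volume infused so far = 26.15243 mL/hr × 3.2 hr = 83.68778 mL
Volume remaining = 214 − 83.68778 = 130.3122 mL
New rate:
Rate = 91 mcg/hr ÷ 3.556075 mcg/mL = 25.59001 mL/hr
Time remaining = 130.3122 mL ÷ 25.59001 mL/hr = 5.092308 hr

5.1 hours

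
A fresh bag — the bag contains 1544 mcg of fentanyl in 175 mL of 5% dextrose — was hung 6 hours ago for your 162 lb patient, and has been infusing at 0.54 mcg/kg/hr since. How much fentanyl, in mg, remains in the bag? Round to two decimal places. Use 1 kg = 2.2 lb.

Weight = 162 lb ÷ 2.2 lb/kg = 73.63636 kg
Dose = 0.54 mcg/kg/hr × 73.63636 kg = 39.76364 mcg/hr
Concentration = 1544 mcg ÷ 175 mL = 8.822857 mcg/mL
Rate = 39.76364 mcg/hr ÷ 8.822857 mcg/mL = 4.506889 mL/hr
Volume infused = 4.506889 mL/hr × 6 hr = 27.04133 mL
Volume remaining = 175 − 27.04133 = 147.9587 mL
Drug remaining = 147.9587 mL × 8.822857 mcg/mL = 1305.418 mcg = 1.305418 mg

1.31 mg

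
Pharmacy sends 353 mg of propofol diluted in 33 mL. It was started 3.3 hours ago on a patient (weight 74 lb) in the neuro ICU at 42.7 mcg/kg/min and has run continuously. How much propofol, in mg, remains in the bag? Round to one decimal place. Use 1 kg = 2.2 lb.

68.6 mg

Weight = 74 lb ÷ 2.2 lb/kg = 33.63636 kg
Dose = 42.7 mcg/kg/min × 33.63636 kg = 1436.273 mcg/min
1436.273 mcg/min × 60 min/hr = 86176.36 mcg/hr
Concentration = 353 mg ÷ 33 mL = 10.69697 mg/mL = 10696.97 mcg/mL
Rate = 86176.36 mcg/hr ÷ 10696.97 mcg/mL = 8.056147 mL/hr
Volume infused = 8.056147 mL/hr × 3.3 hr = 26.58529 mL
Volume remaining = 33 − 26.58529 = 6.414714 mL
Drug remaining = 6.414714 mL × 10696.97 mcg/mL = 68618 mcg = 68.618 mg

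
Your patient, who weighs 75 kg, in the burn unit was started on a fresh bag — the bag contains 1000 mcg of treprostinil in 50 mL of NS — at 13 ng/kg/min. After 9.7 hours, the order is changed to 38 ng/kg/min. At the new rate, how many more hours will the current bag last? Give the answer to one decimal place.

Initial rate:
Dose = 13 ng/kg/min × 75 kg = 975 ng/min
975 ng/min × 60 min/hr = 58500 ng/hr
Concentration = 1000 mcg ÷ 50 mL = 20 mcg/mL = 20000 ng/mL
Rate = 58500 ng/hr ÷ 20000 ng/mL = 2.925 mL/hr
Volume infused so far = 2.925 mL/hr × 9.7 hr = 28.3725 mL
Volume remaining = 50 − 28.3725 = 21.6275 mL
New rate:
Dose = 38 ng/kg/min × 75 kg = 2850 ng/min
2850 ng/min × 60 min/hr = 171000 ng/hr
Rate = 171000 ng/hr ÷ 20000 ng/mL = 8.55 mL/hr
Time remaining = 21.6275 mL ÷ 8.55 mL/hr = 2.529532 hr

2.5 hours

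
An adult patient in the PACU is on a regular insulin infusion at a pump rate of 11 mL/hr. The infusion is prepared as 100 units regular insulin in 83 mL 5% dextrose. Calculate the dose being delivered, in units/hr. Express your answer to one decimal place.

13.3 units/hr

Concentration = 100 units ÷ 83 mL = 1.204819 units/mL
Drug rate = 11 mL/hr × 1.204819 units/mL = 13.25301 units/hr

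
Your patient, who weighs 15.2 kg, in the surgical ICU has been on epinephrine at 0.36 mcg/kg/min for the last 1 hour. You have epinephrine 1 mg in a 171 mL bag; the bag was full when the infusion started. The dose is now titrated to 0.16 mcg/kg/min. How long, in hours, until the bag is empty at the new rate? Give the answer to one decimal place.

4.6 hours

Initial rate:
Dose = 0.36 mcg/kg/min × 15.2 kg = 5.472 mcg/min
5.472 mcg/min × 60 min/hr = 328.32 mcg/hr
Concentration = 1 mg ÷ 171 mL = 0.005847953 mg/mL = 5.847953 mcg/mL
Rate = 328.32 mcg/hr ÷ 5.847953 mcg/mL = 56.14272 mL/hr
Volume infused so far = 56.14272 mL/hr × 1 hr = 56.14272 mL
Volume remaining = 171 − 56.14272 = 114.8573 mL
New rate:
Dose = 0.16 mcg/kg/min × 15.2 kg = 2.432 mcg/min
2.432 mcg/min × 60 min/hr = 145.92 mcg/hr
Rate = 145.92 mcg/hr ÷ 5.847953 mcg/mL = 24.95232 mL/hr
Time remaining = 114.8573 mL ÷ 24.95232 mL/hr = 4.60307 hr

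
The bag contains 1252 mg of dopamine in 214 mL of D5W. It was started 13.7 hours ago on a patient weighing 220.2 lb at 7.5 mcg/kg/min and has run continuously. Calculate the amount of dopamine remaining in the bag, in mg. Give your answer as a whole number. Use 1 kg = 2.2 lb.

Weight = 220.2 lb ÷ 2.2 lb/kg = 100.0909 kg
Dose = 7.5 mcg/kg/min × 100.0909 kg = 750.6818 mcg/min
750.6818 mcg/min × 60 min/hr = 45040.91 mcg/hr
Concentration = 1252 mg ÷ 214 mL = 5.850467 mg/mL = 5850.467 mcg/mL
Rate = 45040.91 mcg/hr ÷ 5850.467 mcg/mL = 7.698686 mL/hr
Volume infused = 7.698686 mL/hr × 13.7 hr = 105.472 mL
Volume remaining = 214 − 105.472 = 108.528 mL
Drug remaining = 108.528 mL × 5850.467 mcg/mL = 634939.5 mcg = 634.9395 mg

635 mg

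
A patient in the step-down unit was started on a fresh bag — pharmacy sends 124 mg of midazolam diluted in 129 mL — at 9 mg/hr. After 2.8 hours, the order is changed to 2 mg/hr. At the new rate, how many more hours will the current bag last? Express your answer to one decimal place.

49.4 hours

Initial rate:
Concentration = 124 mg ÷ 129 mL = 0.9612403 mg/mL
Rate = 9 mg/hr ÷ 0.9612403 mg/mL = 9.362903 mL/hr
Volume infused so far = 9.362903 mL/hr × 2.8 hr = 26.21613 mL
Volume remaining = 129 − 26.21613 = 102.7839 mL
New rate:
Rate = 2 mg/hr ÷ 0.9612403 mg/mL = 2.080645 mL/hr
Time remaining = 102.7839 mL ÷ 2.080645 mL/hr = 49.4 hr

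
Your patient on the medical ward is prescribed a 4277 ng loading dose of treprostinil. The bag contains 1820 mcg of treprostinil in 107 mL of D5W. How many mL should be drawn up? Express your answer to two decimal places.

Concentration = 1820 mcg ÷ 107 mL = 17.00935 mcg/mL = 17009.35 ng/mL
Volume = 4277 ng ÷ 17009.35 ng/mL = 0.25145 mL

0.25 mL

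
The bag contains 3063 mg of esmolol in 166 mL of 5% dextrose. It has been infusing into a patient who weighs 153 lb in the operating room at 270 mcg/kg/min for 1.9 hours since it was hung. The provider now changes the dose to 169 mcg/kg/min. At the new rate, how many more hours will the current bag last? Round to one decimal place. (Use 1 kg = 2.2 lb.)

1.3 hours

Initial rate:
Weight = 153 lb ÷ 2.2 lb/kg = 69.54545 kg
Dose = 270 mcg/kg/min × 69.54545 kg = 18777.27 mcg/min
18777.27 mcg/min × 60 min/hr = 1126636 mcg/hr
Concentration = 3063 mg ÷ 166 mL = 18.45181 mg/mL = 18451.81 mcg/mL
Rate = 1126636 mcg/hr ÷ 18451.81 mcg/mL = 61.05832 mL/hr
Volume infused so far = 61.05832 mL/hr × 1.9 hr = 116.0108 mL
Volume remaining = 166 − 116.0108 = 49.98919 mL
New rate:
Dose = 169 mcg/kg/min × 69.54545 kg = 11753.18 mcg/min
11753.18 mcg/min × 60 min/hr = 705190.9 mcg/hr
Rate = 705190.9 mcg/hr ÷ 18451.81 mcg/mL = 38.21799 mL/hr
Time remaining = 49.98919 mL ÷ 38.21799 mL/hr = 1.308002 hr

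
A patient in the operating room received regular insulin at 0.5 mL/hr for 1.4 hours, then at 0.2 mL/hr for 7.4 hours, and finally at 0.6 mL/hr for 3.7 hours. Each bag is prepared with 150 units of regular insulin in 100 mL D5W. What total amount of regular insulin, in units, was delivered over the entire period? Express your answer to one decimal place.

Concentration = 150 units ÷ 100 mL = 1.5 units/mL
Stage 1: 0.5 mL/hr × 1.4 hr = 0.7 mL → 0.7 mL × 1.5 units/mL = 1.05 units
Stage 2: 0.2 mL/hr × 7.4 hr = 1.48 mL → 1.48 mL × 1.5 units/mL = 2.22 units
Stage 3: 0.6 mL/hr × 3.7 hr = 2.22 mL → 2.22 mL × 1.5 units/mL = 3.33 units
Total = 1.05 + 2.22 + 3.33 = 6.6 units

6.6 units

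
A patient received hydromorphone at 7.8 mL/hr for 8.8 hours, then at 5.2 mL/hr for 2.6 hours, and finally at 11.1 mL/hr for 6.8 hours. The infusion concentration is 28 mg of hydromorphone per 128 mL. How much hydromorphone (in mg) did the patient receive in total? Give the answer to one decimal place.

Concentration = 28 mg ÷ 128 mL = 0.21875 mg/mL
Stage 1: 7.8 mL/hr × 8.8 hr = 68.64 mL → 68.64 mL × 0.21875 mg/mL = 15.015 mg
Stage 2: 5.2 mL/hr × 2.6 hr = 13.52 mL → 13.52 mL × 0.21875 mg/mL = 2.9575 mg
Stage 3: 11.1 mL/hr × 6.8 hr = 75.48 mL → 75.48 mL × 0.21875 mg/mL = 16.51125 mg
Total = 15.015 + 2.9575 + 16.51125 = 34.48375 mg

34.5 mg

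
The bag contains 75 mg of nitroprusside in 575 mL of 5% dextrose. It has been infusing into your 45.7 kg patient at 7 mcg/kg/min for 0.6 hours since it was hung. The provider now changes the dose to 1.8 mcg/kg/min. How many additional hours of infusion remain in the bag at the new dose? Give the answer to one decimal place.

12.9 hours

Initial rate:
Dose = 7 mcg/kg/min × 45.7 kg = 319.9 mcg/min
319.9 mcg/min × 60 min/hr = 19194 mcg/hr
Concentration = 75 mg ÷ 575 mL = 0.1304348 mg/mL = 130.4348 mcg/mL
Rate = 19194 mcg/hr ÷ 130.4348 mcg/mL = 147.154 mL/hr
Volume infused so far = 147.154 mL/hr × 0.6 hr = 88.2924 mL
Volume remaining = 575 − 88.2924 = 486.7076 mL
New rate:
Dose = 1.8 mcg/kg/min × 45.7 kg = 82.26 mcg/min
82.26 mcg/min × 60 min/hr = 4935.6 mcg/hr
Rate = 4935.6 mcg/hr ÷ 130.4348 mcg/mL = 37.8396 mL/hr
Time remaining = 486.7076 mL ÷ 37.8396 mL/hr = 12.86239 hr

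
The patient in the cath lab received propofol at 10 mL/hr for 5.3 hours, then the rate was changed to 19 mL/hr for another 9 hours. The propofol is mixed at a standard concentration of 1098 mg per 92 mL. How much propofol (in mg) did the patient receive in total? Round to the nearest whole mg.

Concentration = 1098 mg ÷ 92 mL = 11.93478 mg/mL
Stage 1: 10 mL/hr × 5.3 hr = 53 mL → 53 mL × 11.93478 mg/mL = 632.5435 mg
Stage 2: 19 mL/hr × 9 hr = 171 mL → 171 mL × 11.93478 mg/mL = 2040.848 mg
Total = 632.5435 + 2040.848 = 2673.391 mg

2673 mg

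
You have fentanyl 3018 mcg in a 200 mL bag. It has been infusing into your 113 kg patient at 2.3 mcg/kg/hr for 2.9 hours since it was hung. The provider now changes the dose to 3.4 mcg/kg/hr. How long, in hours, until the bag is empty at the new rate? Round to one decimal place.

Initial rate:
Dose = 2.3 mcg/kg/hr × 113 kg = 259.9 mcg/hr
Concentration = 3018 mcg ÷ 200 mL = 15.09 mcg/mL
Rate = 259.9 mcg/hr ÷ 15.09 mcg/mL = 17.22333 mL/hr
Volume infused so far = 17.22333 mL/hr × 2.9 hr = 49.94765 mL
Volume remaining = 200 − 49.94765 = 150.0524 mL
New rate:
Dose = 3.4 mcg/kg/hr × 113 kg = 384.2 mcg/hr
Rate = 384.2 mcg/hr ÷ 15.09 mcg/mL = 25.46057 mL/hr
Time remaining = 150.0524 mL ÷ 25.46057 mL/hr = 5.893519 hr

5.9 hours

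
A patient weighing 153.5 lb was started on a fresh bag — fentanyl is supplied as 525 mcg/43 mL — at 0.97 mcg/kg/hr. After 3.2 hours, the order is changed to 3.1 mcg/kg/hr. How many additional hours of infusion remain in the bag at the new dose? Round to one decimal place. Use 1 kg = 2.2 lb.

1.4 hours

Initial rate:
Weight = 153.5 lb ÷ 2.2 lb/kg = 69.77273 kg
Dose = 0.97 mcg/kg/hr × 69.77273 kg = 67.67955 mcg/hr
Concentration = 525 mcg ÷ 43 mL = 12.2093 mcg/mL
Rate = 67.67955 mcg/hr ÷ 12.2093 mcg/mL = 5.543277 mL/hr
Volume infused so far = 5.543277 mL/hr × 3.2 hr = 17.73849 mL
Volume remaining = 43 − 17.73849 = 25.26151 mL
New rate:
Dose = 3.1 mcg/kg/hr × 69.77273 kg = 216.2955 mcg/hr
Rate = 216.2955 mcg/hr ÷ 12.2093 mcg/mL = 17.71563 mL/hr
Time remaining = 25.26151 mL ÷ 17.71563 mL/hr = 1.425945 hr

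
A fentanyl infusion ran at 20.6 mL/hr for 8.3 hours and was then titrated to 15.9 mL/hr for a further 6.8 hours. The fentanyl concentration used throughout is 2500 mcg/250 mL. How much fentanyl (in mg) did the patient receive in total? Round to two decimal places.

Concentration = 2500 mcg ÷ 250 mL = 10 mcg/mL
Stage 1: 20.6 mL/hr × 8.3 hr = 170.98 mL → 170.98 mL × 10 mcg/mL = 1709.8 mcg
Stage 2: 15.9 mL/hr × 6.8 hr = 108.12 mL → 108.12 mL × 10 mcg/mL = 1081.2 mcg
Total = 1709.8 + 1081.2 = 2791 mcg = 2.791 mg

2.79 mg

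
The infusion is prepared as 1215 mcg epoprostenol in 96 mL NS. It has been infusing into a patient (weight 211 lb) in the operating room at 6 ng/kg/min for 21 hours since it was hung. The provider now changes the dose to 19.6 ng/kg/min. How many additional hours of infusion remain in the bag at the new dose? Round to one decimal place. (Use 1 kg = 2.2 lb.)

4.3 hours

Initial rate:
Weight = 211 lb ÷ 2.2 lb/kg = 95.90909 kg
Dose = 6 ng/kg/min × 95.90909 kg = 575.4545 ng/min
575.4545 ng/min × 60 min/hr = 34527.27 ng/hr
Concentration = 1215 mcg ÷ 96 mL = 12.65625 mcg/mL = 12656.25 ng/mL
Rate = 34527.27 ng/hr ÷ 12656.25 ng/mL = 2.728081 mL/hr
Volume infused so far = 2.728081 mL/hr × 21 hr = 57.2897 mL
Volume remaining = 96 − 57.2897 = 38.7103 mL
New rate:
Dose = 19.6 ng/kg/min × 95.90909 kg = 1879.818 ng/min
1879.818 ng/min × 60 min/hr = 112789.1 ng/hr
Rate = 112789.1 ng/hr ÷ 12656.25 ng/mL = 8.911731 mL/hr
Time remaining = 38.7103 mL ÷ 8.911731 mL/hr = 4.343747 hr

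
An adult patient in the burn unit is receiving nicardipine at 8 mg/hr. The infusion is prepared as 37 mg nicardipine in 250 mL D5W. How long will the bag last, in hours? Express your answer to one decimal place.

4.6 hours

Concentration = 37 mg ÷ 250 mL = 0.148 mg/mL
Rate = 8 mg/hr ÷ 0.148 mg/mL = 54.05405 mL/hr
Duration = 250 mL ÷ 54.05405 mL/hr = 4.625 hr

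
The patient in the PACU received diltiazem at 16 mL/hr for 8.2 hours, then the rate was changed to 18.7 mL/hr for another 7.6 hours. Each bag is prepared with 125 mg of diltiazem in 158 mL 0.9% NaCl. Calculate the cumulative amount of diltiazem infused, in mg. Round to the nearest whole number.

216 mg

Concentration = 125 mg ÷ 158 mL = 0.7911392 mg/mL
Stage 1: 16 mL/hr × 8.2 hr = 131.2 mL → 131.2 mL × 0.7911392 mg/mL = 103.7975 mg
Stage 2: 18.7 mL/hr × 7.6 hr = 142.12 mL → 142.12 mL × 0.7911392 mg/mL = 112.4367 mg
Total = 103.7975 + 112.4367 = 216.2342 mg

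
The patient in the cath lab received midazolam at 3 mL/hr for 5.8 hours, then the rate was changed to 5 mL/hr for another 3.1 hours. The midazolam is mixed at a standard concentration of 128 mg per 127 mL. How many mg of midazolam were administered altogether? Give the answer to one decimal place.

33.2 mg

Concentration = 128 mg ÷ 127 mL = 1.007874 mg/mL
Stage 1: 3 mL/hr × 5.8 hr = 17.4 mL → 17.4 mL × 1.007874 mg/mL = 17.53701 mg
Stage 2: 5 mL/hr × 3.1 hr = 15.5 mL → 15.5 mL × 1.007874 mg/mL = 15.62205 mg
Total = 17.53701 + 15.62205 = 33.15906 mg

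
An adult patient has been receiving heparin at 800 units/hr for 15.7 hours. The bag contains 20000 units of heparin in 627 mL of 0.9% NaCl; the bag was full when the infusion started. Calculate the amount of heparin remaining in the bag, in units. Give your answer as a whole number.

7440 units

Concentration = 20000 units ÷ 627 mL = 31.89793 units/mL
Rate = 800 units/hr ÷ 31.89793 units/mL = 25.08 mL/hr
Volume infused = 25.08 mL/hr × 15.7 hr = 393.756 mL
Volume remaining = 627 − 393.756 = 233.244 mL
Drug remaining = 233.244 mL × 31.89793 units/mL = 7440 units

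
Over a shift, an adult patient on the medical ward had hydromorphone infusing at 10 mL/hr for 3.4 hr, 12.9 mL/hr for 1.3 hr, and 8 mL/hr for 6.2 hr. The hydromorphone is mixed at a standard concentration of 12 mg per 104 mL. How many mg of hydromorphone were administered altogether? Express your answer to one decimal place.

Concentration = 12 mg ÷ 104 mL = 0.1153846 mg/mL
Stage 1: 10 mL/hr × 3.4 hr = 34 mL → 34 mL × 0.1153846 mg/mL = 3.923077 mg
Stage 2: 12.9 mL/hr × 1.3 hr = 16.77 mL → 16.77 mL × 0.1153846 mg/mL = 1.935 mg
Stage 3: 8 mL/hr × 6.2 hr = 49.6 mL → 49.6 mL × 0.1153846 mg/mL = 5.723077 mg
Total = 3.923077 + 1.935 + 5.723077 = 11.58115 mg

11.6 mg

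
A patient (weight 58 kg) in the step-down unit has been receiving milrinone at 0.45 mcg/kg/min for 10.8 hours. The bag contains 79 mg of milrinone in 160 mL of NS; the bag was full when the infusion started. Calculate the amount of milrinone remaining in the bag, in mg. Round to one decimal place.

Dose = 0.45 mcg/kg/min × 58 kg = 26.1 mcg/min
26.1 mcg/min × 60 min/hr = 1566 mcg/hr
Concentration = 79 mg ÷ 160 mL = 0.49375 mg/mL = 493.75 mcg/mL
Rate = 1566 mcg/hr ÷ 493.75 mcg/mL = 3.171646 mL/hr
Volume infused = 3.171646 mL/hr × 10.8 hr = 34.25377 mL
Volume remaining = 160 − 34.25377 = 125.7462 mL
Drug remaining = 125.7462 mL × 493.75 mcg/mL = 62087.2 mcg = 62.0872 mg

62.1 mg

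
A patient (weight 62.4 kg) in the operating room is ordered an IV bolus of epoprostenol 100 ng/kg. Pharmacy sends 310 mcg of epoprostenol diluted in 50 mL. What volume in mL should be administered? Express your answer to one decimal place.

Dose = 100 ng/kg × 62.4 kg = 6240 ng
Concentration = 310 mcg ÷ 50 mL = 6.2 mcg/mL = 6200 ng/mL
Volume = 6240 ng ÷ 6200 ng/mL = 1.006452 mL

1.0 mL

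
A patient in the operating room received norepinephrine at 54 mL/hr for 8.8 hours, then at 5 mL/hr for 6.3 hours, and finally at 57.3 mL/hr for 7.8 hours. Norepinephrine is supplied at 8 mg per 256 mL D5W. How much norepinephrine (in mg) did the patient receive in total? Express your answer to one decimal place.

29.8 mg

Concentration = 8 mg ÷ 256 mL = 0.03125 mg/mL
Stage 1: 54 mL/hr × 8.8 hr = 475.2 mL → 475.2 mL × 0.03125 mg/mL = 14.85 mg
Stage 2: 5 mL/hr × 6.3 hr = 31.5 mL → 31.5 mL × 0.03125 mg/mL = 0.984375 mg
Stage 3: 57.3 mL/hr × 7.8 hr = 446.94 mL → 446.94 mL × 0.03125 mg/mL = 13.96687 mg
Total = 14.85 + 0.984375 + 13.96687 = 29.80125 mg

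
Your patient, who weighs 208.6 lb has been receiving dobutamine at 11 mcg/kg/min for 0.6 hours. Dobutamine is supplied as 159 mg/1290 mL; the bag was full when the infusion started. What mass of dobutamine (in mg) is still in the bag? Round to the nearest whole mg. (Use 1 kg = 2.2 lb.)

121 mg

Weight = 208.6 lb ÷ 2.2 lb/kg = 94.81818 kg
Dose = 11 mcg/kg/min × 94.81818 kg = 1043 mcg/min
1043 mcg/min × 60 min/hr = 62580 mcg/hr
Concentration = 159 mg ÷ 1290 mL = 0.1232558 mg/mL = 123.2558 mcg/mL
Rate = 62580 mcg/hr ÷ 123.2558 mcg/mL = 507.7245 mL/hr
Volume infused = 507.7245 mL/hr × 0.6 hr = 304.6347 mL
Volume remaining = 1290 − 304.6347 = 985.3653 mL
Drug remaining = 985.3653 mL × 123.2558 mcg/mL = 121452 mcg = 121.452 mg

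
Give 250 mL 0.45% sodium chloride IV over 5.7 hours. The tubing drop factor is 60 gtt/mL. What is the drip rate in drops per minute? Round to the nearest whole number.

250 mL ÷ (5.7 hr × 60 = 342 min) = 0.7309942 mL/min
0.7309942 mL/min × 60 gtt/mL = 43.85965 gtt/min

44 gtt/min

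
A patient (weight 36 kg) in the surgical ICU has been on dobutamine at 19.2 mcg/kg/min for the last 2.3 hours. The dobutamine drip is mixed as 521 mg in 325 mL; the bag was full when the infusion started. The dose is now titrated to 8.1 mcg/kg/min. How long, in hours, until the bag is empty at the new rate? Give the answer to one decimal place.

Initial rate:
Dose = 19.2 mcg/kg/min × 36 kg = 691.2 mcg/min
691.2 mcg/min × 60 min/hr = 41472 mcg/hr
Concentration = 521 mg ÷ 325 mL = 1.603077 mg/mL = 1603.077 mcg/mL
Rate = 41472 mcg/hr ÷ 1603.077 mcg/mL = 25.87025 mL/hr
Volume infused so far = 25.87025 mL/hr × 2.3 hr = 59.50157 mL
Volume remaining = 325 − 59.50157 = 265.4984 mL
New rate:
Dose = 8.1 mcg/kg/min × 36 kg = 291.6 mcg/min
291.6 mcg/min × 60 min/hr = 17496 mcg/hr
Rate = 17496 mcg/hr ÷ 1603.077 mcg/mL = 10.91401 mL/hr
Time remaining = 265.4984 mL ÷ 10.91401 mL/hr = 24.32638 hr

24.3 hours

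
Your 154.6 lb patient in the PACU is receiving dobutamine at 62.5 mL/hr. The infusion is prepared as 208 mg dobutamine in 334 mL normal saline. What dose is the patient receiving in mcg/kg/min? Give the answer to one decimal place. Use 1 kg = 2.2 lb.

Weight = 154.6 lb ÷ 2.2 lb/kg = 70.27273 kg
Concentration = 208 mg ÷ 334 mL = 0.6227545 mg/mL = 622.7545 mcg/mL
Drug rate = 62.5 mL/hr × 622.7545 mcg/mL = 38922.16 mcg/hr
38922.16 mcg/hr ÷ 60 min/hr = 648.7026 mcg/min
648.7026 mcg/min ÷ 70.27273 kg = 9.231214 mcg/kg/min

9.2 mcg/kg/min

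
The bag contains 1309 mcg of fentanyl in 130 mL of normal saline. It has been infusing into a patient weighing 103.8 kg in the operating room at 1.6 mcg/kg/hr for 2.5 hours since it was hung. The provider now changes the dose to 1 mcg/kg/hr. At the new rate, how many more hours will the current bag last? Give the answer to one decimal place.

8.6 hours

Initial rate:
Dose = 1.6 mcg/kg/hr × 103.8 kg = 166.08 mcg/hr
Concentration = 1309 mcg ÷ 130 mL = 10.06923 mcg/mL
Rate = 166.08 mcg/hr ÷ 10.06923 mcg/mL = 16.49381 mL/hr
Volume infused so far = 16.49381 mL/hr × 2.5 hr = 41.23453 mL
Volume remaining = 130 − 41.23453 = 88.76547 mL
New rate:
Dose = 1 mcg/kg/hr × 103.8 kg = 103.8 mcg/hr
Rate = 103.8 mcg/hr ÷ 10.06923 mcg/mL = 10.30863 mL/hr
Time remaining = 88.76547 mL ÷ 10.30863 mL/hr = 8.61079 hr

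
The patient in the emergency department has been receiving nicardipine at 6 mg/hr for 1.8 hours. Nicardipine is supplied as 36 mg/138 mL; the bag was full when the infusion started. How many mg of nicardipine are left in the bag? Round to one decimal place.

25.2 mg

Concentration = 36 mg ÷ 138 mL = 0.2608696 mg/mL
Rate = 6 mg/hr ÷ 0.2608696 mg/mL = 23 mL/hr
Volume infused = 23 mL/hr × 1.8 hr = 41.4 mL
Volume remaining = 138 − 41.4 = 96.6 mL
Drug remaining = 96.6 mL × 0.2608696 mg/mL = 25.2 mg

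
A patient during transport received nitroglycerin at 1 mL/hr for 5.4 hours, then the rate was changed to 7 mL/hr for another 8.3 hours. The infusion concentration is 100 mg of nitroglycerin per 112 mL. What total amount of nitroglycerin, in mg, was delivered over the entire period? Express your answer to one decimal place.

56.7 mg

Concentration = 100 mg ÷ 112 mL = 0.8928571 mg/mL
Stage 1: 1 mL/hr × 5.4 hr = 5.4 mL → 5.4 mL × 0.8928571 mg/mL = 4.821429 mg
Stage 2: 7 mL/hr × 8.3 hr = 58.1 mL → 58.1 mL × 0.8928571 mg/mL = 51.875 mg
Total = 4.821429 + 51.875 = 56.69643 mg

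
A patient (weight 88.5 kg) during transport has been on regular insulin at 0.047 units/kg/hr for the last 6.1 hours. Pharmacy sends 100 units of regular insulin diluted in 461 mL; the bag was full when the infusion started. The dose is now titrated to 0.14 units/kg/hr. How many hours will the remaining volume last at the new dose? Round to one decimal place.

6.0 hours

Initial rate:
Dose = 0.047 units/kg/hr × 88.5 kg = 4.1595 units/hr
Concentration = 100 units ÷ 461 mL = 0.2169197 units/mL
Rate = 4.1595 units/hr ÷ 0.2169197 units/mL = 19.1753 mL/hr
Volume infused so far = 19.1753 mL/hr × 6.1 hr = 116.9693 mL
Volume remaining = 461 − 116.9693 = 344.0307 mL
New rate:
Dose = 0.14 units/kg/hr × 88.5 kg = 12.39 units/hr
Rate = 12.39 units/hr ÷ 0.2169197 units/mL = 57.1179 mL/hr
Time remaining = 344.0307 mL ÷ 57.1179 mL/hr = 6.023168 hr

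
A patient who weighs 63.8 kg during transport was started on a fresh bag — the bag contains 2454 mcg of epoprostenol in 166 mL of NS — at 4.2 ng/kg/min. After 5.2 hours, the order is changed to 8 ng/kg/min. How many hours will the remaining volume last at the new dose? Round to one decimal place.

77.4 hours

Initial rate:
Dose = 4.2 ng/kg/min × 63.8 kg = 267.96 ng/min
267.96 ng/min × 60 min/hr = 16077.6 ng/hr
Concentration = 2454 mcg ÷ 166 mL = 14.78313 mcg/mL = 14783.13 ng/mL
Rate = 16077.6 ng/hr ÷ 14783.13 ng/mL = 1.087564 mL/hr
Volume infused so far = 1.087564 mL/hr × 5.2 hr = 5.655332 mL
Volume remaining = 166 − 5.655332 = 160.3447 mL
New rate:
Dose = 8 ng/kg/min × 63.8 kg = 510.4 ng/min
510.4 ng/min × 60 min/hr = 30624 ng/hr
Rate = 30624 ng/hr ÷ 14783.13 ng/mL = 2.07155 mL/hr
Time remaining = 160.3447 mL ÷ 2.07155 mL/hr = 77.40323 hr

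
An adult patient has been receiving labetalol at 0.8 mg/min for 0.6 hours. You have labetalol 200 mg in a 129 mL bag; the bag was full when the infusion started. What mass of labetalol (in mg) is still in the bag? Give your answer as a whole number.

0.8 mg/min × 60 min/hr = 48 mg/hr
Concentration = 200 mg ÷ 129 mL = 1.550388 mg/mL
Rate = 48 mg/hr ÷ 1.550388 mg/mL = 30.96 mL/hr
Volume infused = 30.96 mL/hr × 0.6 hr = 18.576 mL
Volume remaining = 129 − 18.576 = 110.424 mL
Drug remaining = 110.424 mL × 1.550388 mg/mL = 171.2 mg

171 mg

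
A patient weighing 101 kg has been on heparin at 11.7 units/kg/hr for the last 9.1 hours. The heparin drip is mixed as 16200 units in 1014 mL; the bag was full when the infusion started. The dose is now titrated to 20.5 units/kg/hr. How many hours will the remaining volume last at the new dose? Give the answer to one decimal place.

Initial rate:
Dose = 11.7 units/kg/hr × 101 kg = 1181.7 units/hr
Concentration = 16200 units ÷ 1014 mL = 15.97633 units/mL
Rate = 1181.7 units/hr ÷ 15.97633 units/mL = 73.96567 mL/hr
Volume infused so far = 73.96567 mL/hr × 9.1 hr = 673.0876 mL
Volume remaining = 1014 − 673.0876 = 340.9124 mL
New rate:
Dose = 20.5 units/kg/hr × 101 kg = 2070.5 units/hr
Rate = 2070.5 units/hr ÷ 15.97633 units/mL = 129.598 mL/hr
Time remaining = 340.9124 mL ÷ 129.598 mL/hr = 2.630539 hr

2.6 hours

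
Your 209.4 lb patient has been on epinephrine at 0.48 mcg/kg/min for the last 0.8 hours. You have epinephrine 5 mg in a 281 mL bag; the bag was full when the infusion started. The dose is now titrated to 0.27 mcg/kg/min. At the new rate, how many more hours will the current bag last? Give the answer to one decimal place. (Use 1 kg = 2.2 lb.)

1.8 hours

Initial rate:
Weight = 209.4 lb ÷ 2.2 lb/kg = 95.18182 kg
Dose = 0.48 mcg/kg/min × 95.18182 kg = 45.68727 mcg/min
45.68727 mcg/min × 60 min/hr = 2741.236 mcg/hr
Concentration = 5 mg ÷ 281 mL = 0.01779359 mg/mL = 17.79359 mcg/mL
Rate = 2741.236 mcg/hr ÷ 17.79359 mcg/mL = 154.0575 mL/hr
Volume infused so far = 154.0575 mL/hr × 0.8 hr = 123.246 mL
Volume remaining = 281 − 123.246 = 157.754 mL
New rate:
Dose = 0.27 mcg/kg/min × 95.18182 kg = 25.69909 mcg/min
25.69909 mcg/min × 60 min/hr = 1541.945 mcg/hr
Rate = 1541.945 mcg/hr ÷ 17.79359 mcg/mL = 86.65733 mL/hr
Time remaining = 157.754 mL ÷ 86.65733 mL/hr = 1.820435 hr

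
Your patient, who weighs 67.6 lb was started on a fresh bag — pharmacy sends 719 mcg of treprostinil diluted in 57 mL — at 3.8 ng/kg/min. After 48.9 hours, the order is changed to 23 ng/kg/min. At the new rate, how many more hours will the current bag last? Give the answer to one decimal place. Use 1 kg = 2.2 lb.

Initial rate:
Weight = 67.6 lb ÷ 2.2 lb/kg = 30.72727 kg
Dose = 3.8 ng/kg/min × 30.72727 kg = 116.7636 ng/min
116.7636 ng/min × 60 min/hr = 7005.818 ng/hr
Concentration = 719 mcg ÷ 57 mL = 12.61404 mcg/mL = 12614.04 ng/mL
Rate = 7005.818 ng/hr ÷ 12614.04 ng/mL = 0.5553987 mL/hr
Volume infused so far = 0.5553987 mL/hr × 48.9 hr = 27.15899 mL
Volume remaining = 57 − 27.15899 = 29.84101 mL
New rate:
Dose = 23 ng/kg/min × 30.72727 kg = 706.7273 ng/min
706.7273 ng/min × 60 min/hr = 42403.64 ng/hr
Rate = 42403.64 ng/hr ÷ 12614.04 ng/mL = 3.361623 mL/hr
Time remaining = 29.84101 mL ÷ 3.361623 mL/hr = 8.876963 hr

8.9 hours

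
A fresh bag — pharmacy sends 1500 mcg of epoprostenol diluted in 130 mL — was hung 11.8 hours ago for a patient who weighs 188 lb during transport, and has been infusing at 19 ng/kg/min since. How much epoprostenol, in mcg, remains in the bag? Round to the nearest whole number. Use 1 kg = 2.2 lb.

350 mcg

Weight = 188 lb ÷ 2.2 lb/kg = 85.45455 kg
Dose = 19 ng/kg/min × 85.45455 kg = 1623.636 ng/min
1623.636 ng/min × 60 min/hr = 97418.18 ng/hr
Concentration = 1500 mcg ÷ 130 mL = 11.53846 mcg/mL = 11538.46 ng/mL
Rate = 97418.18 ng/hr ÷ 11538.46 ng/mL = 8.442909 mL/hr
Volume infused = 8.442909 mL/hr × 11.8 hr = 99.62633 mL
Volume remaining = 130 − 99.62633 = 30.37367 mL
Drug remaining = 30.37367 mL × 11538.46 ng/mL = 350465.5 ng = 350.4655 mcg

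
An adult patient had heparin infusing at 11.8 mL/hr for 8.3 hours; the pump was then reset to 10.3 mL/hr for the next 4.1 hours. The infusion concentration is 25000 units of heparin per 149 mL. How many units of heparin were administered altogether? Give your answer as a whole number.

Concentration = 25000 units ÷ 149 mL = 167.7852 units/mL
Stage 1: 11.8 mL/hr × 8.3 hr = 97.94 mL → 97.94 mL × 167.7852 units/mL = 16432.89 units
Stage 2: 10.3 mL/hr × 4.1 hr = 42.23 mL → 42.23 mL × 167.7852 units/mL = 7085.57 units
Total = 16432.89 + 7085.57 = 23518.46 units

23518 units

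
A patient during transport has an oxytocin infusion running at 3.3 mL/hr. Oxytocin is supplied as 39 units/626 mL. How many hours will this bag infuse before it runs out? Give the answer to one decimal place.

Duration = 626 mL ÷ 3.3 mL/hr = 189.697 hr

189.7 hours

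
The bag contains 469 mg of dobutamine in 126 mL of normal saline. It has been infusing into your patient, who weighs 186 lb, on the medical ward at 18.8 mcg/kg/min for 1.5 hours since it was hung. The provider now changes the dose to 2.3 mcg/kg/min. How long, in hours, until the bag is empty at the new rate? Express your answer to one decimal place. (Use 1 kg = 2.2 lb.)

Initial rate:
Weight = 186 lb ÷ 2.2 lb/kg = 84.54545 kg
Dose = 18.8 mcg/kg/min × 84.54545 kg = 1589.455 mcg/min
1589.455 mcg/min × 60 min/hr = 95367.27 mcg/hr
Concentration = 469 mg ÷ 126 mL = 3.722222 mg/mL = 3722.222 mcg/mL
Rate = 95367.27 mcg/hr ÷ 3722.222 mcg/mL = 25.62106 mL/hr
Volume infused so far = 25.62106 mL/hr × 1.5 hr = 38.43159 mL
Volume remaining = 126 − 38.43159 = 87.56841 mL
New rate:
Dose = 2.3 mcg/kg/min × 84.54545 kg = 194.4545 mcg/min
194.4545 mcg/min × 60 min/hr = 11667.27 mcg/hr
Rate = 11667.27 mcg/hr ÷ 3722.222 mcg/mL = 3.134491 mL/hr
Time remaining = 87.56841 mL ÷ 3.134491 mL/hr = 27.93704 hr

27.9 hours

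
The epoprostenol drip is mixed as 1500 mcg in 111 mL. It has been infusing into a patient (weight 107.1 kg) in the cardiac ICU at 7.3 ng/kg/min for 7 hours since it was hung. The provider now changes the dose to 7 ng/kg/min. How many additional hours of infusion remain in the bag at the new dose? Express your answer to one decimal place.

Initial rate:
Dose = 7.3 ng/kg/min × 107.1 kg = 781.83 ng/min
781.83 ng/min × 60 min/hr = 46909.8 ng/hr
Concentration = 1500 mcg ÷ 111 mL = 13.51351 mcg/mL = 13513.51 ng/mL
Rate = 46909.8 ng/hr ÷ 13513.51 ng/mL = 3.471325 mL/hr
Volume infused so far = 3.471325 mL/hr × 7 hr = 24.29928 mL
Volume remaining = 111 − 24.29928 = 86.70072 mL
New rate:
Dose = 7 ng/kg/min × 107.1 kg = 749.7 ng/min
749.7 ng/min × 60 min/hr = 44982 ng/hr
Rate = 44982 ng/hr ÷ 13513.51 ng/mL = 3.328668 mL/hr
Time remaining = 86.70072 mL ÷ 3.328668 mL/hr = 26.04667 hr

26.0 hours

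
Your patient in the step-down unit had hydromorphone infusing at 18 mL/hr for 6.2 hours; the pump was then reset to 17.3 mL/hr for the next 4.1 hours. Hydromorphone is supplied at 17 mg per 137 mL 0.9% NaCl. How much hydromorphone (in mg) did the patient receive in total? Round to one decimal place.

Concentration = 17 mg ÷ 137 mL = 0.1240876 mg/mL
Stage 1: 18 mL/hr × 6.2 hr = 111.6 mL → 111.6 mL × 0.1240876 mg/mL = 13.84818 mg
Stage 2: 17.3 mL/hr × 4.1 hr = 70.93 mL → 70.93 mL × 0.1240876 mg/mL = 8.801533 mg
Total = 13.84818 + 8.801533 = 22.64971 mg

22.6 mg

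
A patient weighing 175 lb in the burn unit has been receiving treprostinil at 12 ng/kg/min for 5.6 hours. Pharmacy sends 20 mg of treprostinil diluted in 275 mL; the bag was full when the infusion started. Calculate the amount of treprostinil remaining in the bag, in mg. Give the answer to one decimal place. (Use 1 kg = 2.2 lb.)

19.7 mg

Weight = 175 lb ÷ 2.2 lb/kg = 79.54545 kg
Dose = 12 ng/kg/min × 79.54545 kg = 954.5455 ng/min
954.5455 ng/min × 60 min/hr = 57272.73 ng/hr
Concentration = 20 mg ÷ 275 mL = 0.07272727 mg/mL = 72727.27 ng/mL
Rate = 57272.73 ng/hr ÷ 72727.27 ng/mL = 0.7875 mL/hr
Volume infused = 0.7875 mL/hr × 5.6 hr = 4.41 mL
Volume remaining = 275 − 4.41 = 270.59 mL
Drug remaining = 270.59 mL × 72727.27 ng/mL = 19679273 ng = 19.67927 mg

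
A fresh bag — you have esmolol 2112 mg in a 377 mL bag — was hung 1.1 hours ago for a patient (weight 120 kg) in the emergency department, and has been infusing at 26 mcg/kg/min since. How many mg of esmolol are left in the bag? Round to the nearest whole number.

1906 mg

Dose = 26 mcg/kg/min × 120 kg = 3120 mcg/min
3120 mcg/min × 60 min/hr = 187200 mcg/hr
Concentration = 2112 mg ÷ 377 mL = 5.602122 mg/mL = 5602.122 mcg/mL
Rate = 187200 mcg/hr ÷ 5602.122 mcg/mL = 33.41591 mL/hr
Volume infused = 33.41591 mL/hr × 1.1 hr = 36.7575 mL
Volume remaining = 377 − 36.7575 = 340.2425 mL
Drug remaining = 340.2425 mL × 5602.122 mcg/mL = 1906080 mcg = 1906.08 mg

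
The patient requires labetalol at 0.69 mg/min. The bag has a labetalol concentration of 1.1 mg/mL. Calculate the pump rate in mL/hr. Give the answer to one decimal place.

0.69 mg/min × 60 min/hr = 41.4 mg/hr
Rate = 41.4 mg/hr ÷ 1.1 mg/mL = 37.63636 mL/hr

37.6 mL/hr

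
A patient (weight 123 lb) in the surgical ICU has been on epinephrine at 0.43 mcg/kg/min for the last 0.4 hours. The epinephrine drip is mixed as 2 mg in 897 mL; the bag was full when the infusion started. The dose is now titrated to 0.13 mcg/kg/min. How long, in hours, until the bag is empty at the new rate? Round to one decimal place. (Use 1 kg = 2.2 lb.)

Initial rate:
Weight = 123 lb ÷ 2.2 lb/kg = 55.90909 kg
Dose = 0.43 mcg/kg/min × 55.90909 kg = 24.04091 mcg/min
24.04091 mcg/min × 60 min/hr = 1442.455 mcg/hr
Concentration = 2 mg ÷ 897 mL = 0.002229654 mg/mL = 2.229654 mcg/mL
Rate = 1442.455 mcg/hr ÷ 2.229654 mcg/mL = 646.9409 mL/hr
Volume infused so far = 646.9409 mL/hr × 0.4 hr = 258.7763 mL
Volume remaining = 897 − 258.7763 = 638.2237 mL
New rate:
Dose = 0.13 mcg/kg/min × 55.90909 kg = 7.268182 mcg/min
7.268182 mcg/min × 60 min/hr = 436.0909 mcg/hr
Rate = 436.0909 mcg/hr ÷ 2.229654 mcg/mL = 195.5868 mL/hr
Time remaining = 638.2237 mL ÷ 195.5868 mL/hr = 3.263123 hr

3.3 hours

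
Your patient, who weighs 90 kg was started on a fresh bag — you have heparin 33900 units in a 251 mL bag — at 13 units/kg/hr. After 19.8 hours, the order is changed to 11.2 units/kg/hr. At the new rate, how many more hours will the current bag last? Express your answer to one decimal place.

10.6 hours

Initial rate:
Dose = 13 units/kg/hr × 90 kg = 1170 units/hr
Concentration = 33900 units ÷ 251 mL = 135.0598 units/mL
Rate = 1170 units/hr ÷ 135.0598 units/mL = 8.662832 mL/hr
Volume infused so far = 8.662832 mL/hr × 19.8 hr = 171.5241 mL
Volume remaining = 251 − 171.5241 = 79.47593 mL
New rate:
Dose = 11.2 units/kg/hr × 90 kg = 1008 units/hr
Rate = 1008 units/hr ÷ 135.0598 units/mL = 7.463363 mL/hr
Time remaining = 79.47593 mL ÷ 7.463363 mL/hr = 10.64881 hr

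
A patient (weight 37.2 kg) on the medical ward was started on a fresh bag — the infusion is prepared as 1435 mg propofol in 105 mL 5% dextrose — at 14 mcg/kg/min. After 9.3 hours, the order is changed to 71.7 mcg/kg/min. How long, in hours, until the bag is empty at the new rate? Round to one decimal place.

7.2 hours

Initial rate:
Dose = 14 mcg/kg/min × 37.2 kg = 520.8 mcg/min
520.8 mcg/min × 60 min/hr = 31248 mcg/hr
Concentration = 1435 mg ÷ 105 mL = 13.66667 mg/mL = 13666.67 mcg/mL
Rate = 31248 mcg/hr ÷ 13666.67 mcg/mL = 2.286439 mL/hr
Volume infused so far = 2.286439 mL/hr × 9.3 hr = 21.26388 mL
Volume remaining = 105 − 21.26388 = 83.73612 mL
New rate:
Dose = 71.7 mcg/kg/min × 37.2 kg = 2667.24 mcg/min
2667.24 mcg/min × 60 min/hr = 160034.4 mcg/hr
Rate = 160034.4 mcg/hr ÷ 13666.67 mcg/mL = 11.70983 mL/hr
Time remaining = 83.73612 mL ÷ 11.70983 mL/hr = 7.150923 hr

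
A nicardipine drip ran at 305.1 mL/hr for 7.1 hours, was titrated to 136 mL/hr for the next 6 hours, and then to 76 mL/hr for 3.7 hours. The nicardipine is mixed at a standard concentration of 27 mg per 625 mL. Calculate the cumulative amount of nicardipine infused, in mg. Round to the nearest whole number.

141 mg

Concentration = 27 mg ÷ 625 mL = 0.0432 mg/mL
Stage 1: 305.1 mL/hr × 7.1 hr = 2166.21 mL → 2166.21 mL × 0.0432 mg/mL = 93.58027 mg
Stage 2: 136 mL/hr × 6 hr = 816 mL → 816 mL × 0.0432 mg/mL = 35.2512 mg
Stage 3: 76 mL/hr × 3.7 hr = 281.2 mL → 281.2 mL × 0.0432 mg/mL = 12.14784 mg
Total = 93.58027 + 35.2512 + 12.14784 = 140.9793 mg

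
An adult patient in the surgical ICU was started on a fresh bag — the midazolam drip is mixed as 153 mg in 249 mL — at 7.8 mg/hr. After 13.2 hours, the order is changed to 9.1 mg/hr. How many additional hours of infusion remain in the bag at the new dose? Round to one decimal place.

Initial rate:
Concentration = 153 mg ÷ 249 mL = 0.6144578 mg/mL
Rate = 7.8 mg/hr ÷ 0.6144578 mg/mL = 12.69412 mL/hr
Volume infused so far = 12.69412 mL/hr × 13.2 hr = 167.5624 mL
Volume remaining = 249 − 167.5624 = 81.43765 mL
New rate:
Rate = 9.1 mg/hr ÷ 0.6144578 mg/mL = 14.8098 mL/hr
Time remaining = 81.43765 mL ÷ 14.8098 mL/hr = 5.498901 hr

5.5 hours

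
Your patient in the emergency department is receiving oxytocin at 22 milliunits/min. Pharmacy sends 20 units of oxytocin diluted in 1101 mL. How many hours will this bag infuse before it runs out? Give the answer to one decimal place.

15.2 hours

22 milliunits/min × 60 min/hr = 1320 milliunits/hr
Concentration = 20 units ÷ 1101 mL = 0.0181653 units/mL = 18.1653 milliunits/mL
Rate = 1320 milliunits/hr ÷ 18.1653 milliunits/mL = 72.666 mL/hr
Duration = 1101 mL ÷ 72.666 mL/hr = 15.15152 hr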